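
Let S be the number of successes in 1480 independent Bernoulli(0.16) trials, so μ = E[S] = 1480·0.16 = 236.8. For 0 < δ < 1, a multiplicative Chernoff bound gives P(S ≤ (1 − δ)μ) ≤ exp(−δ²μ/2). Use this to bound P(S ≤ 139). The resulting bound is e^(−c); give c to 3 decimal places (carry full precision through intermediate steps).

Write 139 = (1 − δ)μ, so δ = 1 − 139/236.8 = 0.4130068…
Then the exponent is δ²μ/2 = (μ − 139)²/(2μ) = 20.196030.

20.196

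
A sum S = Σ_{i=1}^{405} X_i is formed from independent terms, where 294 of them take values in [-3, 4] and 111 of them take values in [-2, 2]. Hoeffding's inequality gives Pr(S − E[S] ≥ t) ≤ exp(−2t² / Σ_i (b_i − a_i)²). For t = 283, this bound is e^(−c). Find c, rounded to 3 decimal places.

Σ(b_i − a_i)² = 294·7² + 111·4² = 16182.
c = 2t² / 16182 = 2·283² / 16182 = 9.8985.

9.899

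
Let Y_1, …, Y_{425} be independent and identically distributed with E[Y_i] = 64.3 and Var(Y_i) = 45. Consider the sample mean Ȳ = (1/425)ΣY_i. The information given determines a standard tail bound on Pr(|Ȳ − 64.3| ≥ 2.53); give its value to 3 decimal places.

With mean and variance of each term known, Chebyshev's inequality bounds the deviation of the sum (or sample mean).
Var(Ȳ) = Var(Y_i)/n = 45/425 = 0.10588.
Chebyshev: Pr(|Ȳ − 64.3| ≥ 2.53) ≤ Var(Ȳ)/(2.53)² = 45/(425·2.53²) = 0.0165.

0.017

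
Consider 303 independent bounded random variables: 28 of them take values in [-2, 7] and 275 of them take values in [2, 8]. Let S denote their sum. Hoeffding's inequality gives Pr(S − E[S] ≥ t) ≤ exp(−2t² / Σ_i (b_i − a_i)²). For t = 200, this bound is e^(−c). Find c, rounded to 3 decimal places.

Σ(b_i − a_i)² = 28·9² + 275·6² = 12168.
c = 2t² / 12168 = 2·200² / 12168 = 6.5746.

6.575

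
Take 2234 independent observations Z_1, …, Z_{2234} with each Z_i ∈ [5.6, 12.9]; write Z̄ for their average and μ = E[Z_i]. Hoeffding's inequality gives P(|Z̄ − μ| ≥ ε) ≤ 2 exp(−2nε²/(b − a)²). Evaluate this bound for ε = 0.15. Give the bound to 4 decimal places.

Exponent: 2nε²/(b − a)² = 2·2234·0.15² / 7.3² = 1.88647.
Bound = 2·exp(−1.88647) = 0.30321.

0.3032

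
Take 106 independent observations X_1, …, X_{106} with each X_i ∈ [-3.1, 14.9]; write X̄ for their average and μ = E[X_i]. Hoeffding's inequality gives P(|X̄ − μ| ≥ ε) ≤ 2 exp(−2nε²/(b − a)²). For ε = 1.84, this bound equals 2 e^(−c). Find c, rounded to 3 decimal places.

c = 2nε²/(b − a)² = 2·106·1.84² / 18² = 2.2153.

2.215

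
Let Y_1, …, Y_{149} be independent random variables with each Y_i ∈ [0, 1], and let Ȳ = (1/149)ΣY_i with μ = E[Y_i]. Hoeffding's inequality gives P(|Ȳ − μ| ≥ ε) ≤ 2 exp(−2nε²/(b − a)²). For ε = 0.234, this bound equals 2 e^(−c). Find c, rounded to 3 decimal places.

c = 2nε²/(b − a)² = 2·149·0.234² / 1² = 16.3173.

16.317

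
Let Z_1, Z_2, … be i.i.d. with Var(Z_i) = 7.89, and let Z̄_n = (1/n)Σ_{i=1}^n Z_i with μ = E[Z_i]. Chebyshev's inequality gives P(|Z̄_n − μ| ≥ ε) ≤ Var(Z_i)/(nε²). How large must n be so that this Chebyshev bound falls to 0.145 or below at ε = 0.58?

Require 7.89/(n·0.58²) ≤ 0.145, i.e. n ≥ 7.89/(0.145·0.58²) = 161.753.
The smallest integer n is 162.

162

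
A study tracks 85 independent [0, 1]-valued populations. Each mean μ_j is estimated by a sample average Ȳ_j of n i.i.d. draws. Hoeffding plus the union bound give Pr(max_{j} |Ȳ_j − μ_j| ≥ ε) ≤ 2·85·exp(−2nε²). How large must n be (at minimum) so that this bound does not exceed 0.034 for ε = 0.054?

1461

Need 2·85·exp(−2nε²) ≤ 0.034, i.e. exp(−2nε²) ≤ 0.034/170.
So 2nε² ≥ ln(170/0.034) = 8.517193.
Hence n ≥ 8.517193/(2·0.054²) = 1460.424.
The smallest integer n is 1461.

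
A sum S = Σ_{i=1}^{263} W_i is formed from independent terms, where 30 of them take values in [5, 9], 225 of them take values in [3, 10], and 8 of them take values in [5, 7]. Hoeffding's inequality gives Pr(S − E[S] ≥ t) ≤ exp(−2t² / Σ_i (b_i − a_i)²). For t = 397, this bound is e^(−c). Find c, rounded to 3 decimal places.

27.322

Σ(b_i − a_i)² = 30·4² + 225·7² + 8·2² = 11537.
c = 2t² / 11537 = 2·397² / 11537 = 27.3224.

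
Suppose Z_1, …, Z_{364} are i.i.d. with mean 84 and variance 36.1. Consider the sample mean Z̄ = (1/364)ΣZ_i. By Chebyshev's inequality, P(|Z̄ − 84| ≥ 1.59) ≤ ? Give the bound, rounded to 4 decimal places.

0.0392

Var(Z̄) = Var(Z_i)/n = 36.1/364 = 0.099176.
Chebyshev: P(|Z̄ − 84| ≥ 1.59) ≤ Var(Z̄)/(1.59)² = 36.1/(364·1.59²) = 0.0392.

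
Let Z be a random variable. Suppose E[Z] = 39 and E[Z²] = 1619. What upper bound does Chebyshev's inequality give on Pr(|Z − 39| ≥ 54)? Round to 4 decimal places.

0.0336

Var(Z) = E[Z²] − (E[Z])² = 1619 − 1521 = 98.
Chebyshev's inequality: Pr(|Z − μ| ≥ t) ≤ Var(Z)/t² = 98/2916 = 0.0336.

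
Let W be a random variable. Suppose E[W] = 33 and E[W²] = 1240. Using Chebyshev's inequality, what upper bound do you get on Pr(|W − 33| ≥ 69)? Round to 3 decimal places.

Var(W) = E[W²] − (E[W])² = 1240 − 1089 = 151.
Chebyshev's inequality: Pr(|W − μ| ≥ t) ≤ Var(W)/t² = 151/4761 = 0.0317.

0.032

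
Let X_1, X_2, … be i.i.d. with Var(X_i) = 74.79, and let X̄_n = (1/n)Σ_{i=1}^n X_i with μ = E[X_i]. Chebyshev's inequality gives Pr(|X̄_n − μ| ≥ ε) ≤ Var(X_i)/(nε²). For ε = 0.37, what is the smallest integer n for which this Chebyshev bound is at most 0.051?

10712

Require 74.79/(n·0.37²) ≤ 0.051, i.e. n ≥ 74.79/(0.051·0.37²) = 10711.984.
The smallest integer n is 10712.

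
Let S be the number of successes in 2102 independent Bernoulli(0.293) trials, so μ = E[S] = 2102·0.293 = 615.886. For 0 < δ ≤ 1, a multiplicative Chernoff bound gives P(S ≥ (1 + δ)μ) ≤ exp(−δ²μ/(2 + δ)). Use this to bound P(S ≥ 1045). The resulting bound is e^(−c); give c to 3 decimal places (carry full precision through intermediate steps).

Write 1045 = (1 + δ)μ, so δ = 1045/615.886 − 1 = 0.6967426…
Then the exponent is δ²μ/(2 + δ) = (1045 − μ)² / (μ·(2 + δ)) = 110.867829.

110.868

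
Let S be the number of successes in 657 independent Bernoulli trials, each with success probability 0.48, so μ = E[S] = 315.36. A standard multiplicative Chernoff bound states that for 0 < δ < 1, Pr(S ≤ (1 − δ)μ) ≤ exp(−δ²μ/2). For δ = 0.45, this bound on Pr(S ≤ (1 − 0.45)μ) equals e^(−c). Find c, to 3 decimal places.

c = δ²μ/2 = 0.45²·315.36/2 = 31.9302.

31.930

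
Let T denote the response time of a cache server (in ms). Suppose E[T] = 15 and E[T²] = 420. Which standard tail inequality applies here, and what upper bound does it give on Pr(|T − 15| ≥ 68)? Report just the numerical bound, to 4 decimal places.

0.0422

The first two moments determine the variance, so Chebyshev's inequality is the sharpest standard bound available.
Var(T) = E[T²] − (E[T])² = 420 − 225 = 195.
Chebyshev's inequality: Pr(|T − μ| ≥ t) ≤ Var(T)/t² = 195/4624 = 0.0422.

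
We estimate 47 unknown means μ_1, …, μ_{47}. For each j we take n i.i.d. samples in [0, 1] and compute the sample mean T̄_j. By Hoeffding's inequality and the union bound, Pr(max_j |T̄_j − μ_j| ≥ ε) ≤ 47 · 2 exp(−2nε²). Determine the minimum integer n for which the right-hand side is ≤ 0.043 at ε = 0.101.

377

Need 2·47·exp(−2nε²) ≤ 0.043, i.e. exp(−2nε²) ≤ 0.043/94.
So 2nε² ≥ ln(94/0.043) = 7.689850.
Hence n ≥ 7.689850/(2·0.101²) = 376.916.
The smallest integer n is 377.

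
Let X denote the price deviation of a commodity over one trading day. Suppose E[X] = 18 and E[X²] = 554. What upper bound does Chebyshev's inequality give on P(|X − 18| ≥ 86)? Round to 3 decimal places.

0.031

Var(X) = E[X²] − (E[X])² = 554 − 324 = 230.
Chebyshev's inequality: P(|X − μ| ≥ t) ≤ Var(X)/t² = 230/7396 = 0.0311.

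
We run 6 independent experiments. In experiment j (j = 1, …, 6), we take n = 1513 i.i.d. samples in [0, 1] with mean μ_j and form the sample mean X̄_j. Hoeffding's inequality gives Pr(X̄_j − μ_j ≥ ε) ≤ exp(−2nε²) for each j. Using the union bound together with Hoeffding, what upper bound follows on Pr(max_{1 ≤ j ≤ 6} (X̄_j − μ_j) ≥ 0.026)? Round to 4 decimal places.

Per-experiment Hoeffding bound: exp(−2·1513·0.026²) = exp(−2.04558) = 0.12931.
Union bound over 6 events: 6·0.12931 = 0.77583.

0.7758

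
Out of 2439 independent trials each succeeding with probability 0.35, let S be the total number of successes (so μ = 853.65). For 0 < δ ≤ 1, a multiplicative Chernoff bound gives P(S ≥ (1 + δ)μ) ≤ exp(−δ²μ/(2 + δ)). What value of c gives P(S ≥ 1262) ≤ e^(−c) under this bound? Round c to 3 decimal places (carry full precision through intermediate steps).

Write 1262 = (1 + δ)μ, so δ = 1262/853.65 − 1 = 0.4783576…
Then the exponent is δ²μ/(2 + δ) = (1262 − μ)² / (μ·(2 + δ)) = 78.817254.

78.817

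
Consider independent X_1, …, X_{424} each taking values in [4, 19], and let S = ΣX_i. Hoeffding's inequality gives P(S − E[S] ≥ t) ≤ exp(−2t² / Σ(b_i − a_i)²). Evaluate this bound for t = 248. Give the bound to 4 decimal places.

Σ(b_i − a_i)² = 424·(15)² = 95400.
Exponent = 2·248²/95400 = 1.2894.
Bound = exp(−1.2894) = 0.27544.

0.2754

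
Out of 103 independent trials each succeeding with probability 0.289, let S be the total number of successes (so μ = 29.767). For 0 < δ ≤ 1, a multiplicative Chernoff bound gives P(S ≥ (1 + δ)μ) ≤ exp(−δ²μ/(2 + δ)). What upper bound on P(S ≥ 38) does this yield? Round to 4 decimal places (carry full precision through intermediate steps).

Write 38 = (1 + δ)μ, so δ = 38/29.767 − 1 = 0.2765814…
Then the exponent is δ²μ/(2 + δ) = (38 − μ)² / (μ·(2 + δ)) = 1.000226.
Bound = exp(−1.000226) = 0.36780.

0.3678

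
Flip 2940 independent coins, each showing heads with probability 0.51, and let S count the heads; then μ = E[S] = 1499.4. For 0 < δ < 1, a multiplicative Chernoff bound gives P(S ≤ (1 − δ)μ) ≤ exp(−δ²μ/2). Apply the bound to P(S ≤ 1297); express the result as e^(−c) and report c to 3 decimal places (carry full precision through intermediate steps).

13.661

Write 1297 = (1 − δ)μ, so δ = 1 − 1297/1499.4 = 0.1349873…
Then the exponent is δ²μ/2 = (μ − 1297)²/(2μ) = 13.660718.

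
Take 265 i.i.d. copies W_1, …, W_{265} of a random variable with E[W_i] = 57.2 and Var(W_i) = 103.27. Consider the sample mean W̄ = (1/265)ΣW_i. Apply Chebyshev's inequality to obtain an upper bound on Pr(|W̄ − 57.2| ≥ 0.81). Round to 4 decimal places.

Var(W̄) = Var(W_i)/n = 103.27/265 = 0.3897.
Chebyshev: Pr(|W̄ − 57.2| ≥ 0.81) ≤ Var(W̄)/(0.81)² = 103.27/(265·0.81²) = 0.5940.

0.5940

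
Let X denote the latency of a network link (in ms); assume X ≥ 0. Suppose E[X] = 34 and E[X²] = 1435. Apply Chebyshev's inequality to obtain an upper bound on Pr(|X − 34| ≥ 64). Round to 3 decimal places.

0.068

Var(X) = E[X²] − (E[X])² = 1435 − 1156 = 279.
Chebyshev's inequality: Pr(|X − μ| ≥ t) ≤ Var(X)/t² = 279/4096 = 0.0681.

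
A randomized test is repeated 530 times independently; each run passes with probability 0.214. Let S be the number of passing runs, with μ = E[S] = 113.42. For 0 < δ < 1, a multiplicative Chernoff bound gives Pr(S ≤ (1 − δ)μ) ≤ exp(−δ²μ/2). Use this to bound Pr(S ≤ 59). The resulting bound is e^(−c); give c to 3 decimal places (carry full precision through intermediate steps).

Write 59 = (1 − δ)μ, so δ = 1 − 59/113.42 = 0.4798096…
Then the exponent is δ²μ/2 = (μ − 59)²/(2μ) = 13.055618.

13.056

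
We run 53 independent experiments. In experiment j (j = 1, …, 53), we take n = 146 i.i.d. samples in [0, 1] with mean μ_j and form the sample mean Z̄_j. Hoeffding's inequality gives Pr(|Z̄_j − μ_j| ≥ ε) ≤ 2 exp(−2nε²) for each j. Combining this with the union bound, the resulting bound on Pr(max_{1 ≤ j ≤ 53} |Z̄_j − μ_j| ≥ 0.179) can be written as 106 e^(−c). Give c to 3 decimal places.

Union bound over the 53 events: Pr(max_{1 ≤ j ≤ 53} |Z̄_j − μ_j| ≥ 0.179) ≤ 53·2·exp(−2nε²) = 106 exp(−2·146·0.179²).
So c = 2·146·0.179² = 9.3560.

9.356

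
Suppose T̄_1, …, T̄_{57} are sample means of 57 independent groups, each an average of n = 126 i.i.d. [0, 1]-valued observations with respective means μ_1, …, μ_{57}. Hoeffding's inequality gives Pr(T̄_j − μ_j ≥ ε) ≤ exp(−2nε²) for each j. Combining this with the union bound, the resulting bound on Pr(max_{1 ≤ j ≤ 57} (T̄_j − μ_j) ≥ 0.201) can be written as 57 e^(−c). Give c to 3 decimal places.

Union bound over the 57 events: Pr(max_{1 ≤ j ≤ 57} (T̄_j − μ_j) ≥ 0.201) ≤ 57·exp(−2nε²) = 57 exp(−2·126·0.201²).
So c = 2·126·0.201² = 10.1811.

10.181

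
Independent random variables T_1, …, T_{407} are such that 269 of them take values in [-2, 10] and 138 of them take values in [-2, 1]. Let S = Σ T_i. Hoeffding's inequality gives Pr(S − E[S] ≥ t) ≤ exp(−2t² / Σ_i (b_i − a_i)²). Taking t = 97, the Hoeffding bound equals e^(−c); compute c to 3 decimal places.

Σ(b_i − a_i)² = 269·12² + 138·3² = 39978.
c = 2t² / 39978 = 2·97² / 39978 = 0.4707.

0.471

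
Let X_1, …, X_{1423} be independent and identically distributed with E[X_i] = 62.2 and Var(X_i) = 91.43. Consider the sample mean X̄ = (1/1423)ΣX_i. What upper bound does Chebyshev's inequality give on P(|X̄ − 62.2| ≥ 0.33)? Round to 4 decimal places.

0.5900

Var(X̄) = Var(X_i)/n = 91.43/1423 = 0.064252.
Chebyshev: P(|X̄ − 62.2| ≥ 0.33) ≤ Var(X̄)/(0.33)² = 91.43/(1423·0.33²) = 0.5900.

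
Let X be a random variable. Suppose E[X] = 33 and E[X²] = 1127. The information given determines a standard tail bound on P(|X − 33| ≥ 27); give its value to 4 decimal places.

0.0521

The first two moments determine the variance, so Chebyshev's inequality is the sharpest standard bound available.
Var(X) = E[X²] − (E[X])² = 1127 − 1089 = 38.
Chebyshev's inequality: P(|X − μ| ≥ t) ≤ Var(X)/t² = 38/729 = 0.0521.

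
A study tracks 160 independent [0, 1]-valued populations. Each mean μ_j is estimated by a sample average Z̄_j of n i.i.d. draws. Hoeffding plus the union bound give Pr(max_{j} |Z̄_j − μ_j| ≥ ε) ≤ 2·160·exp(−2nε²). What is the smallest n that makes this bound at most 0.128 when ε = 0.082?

Need 2·160·exp(−2nε²) ≤ 0.128, i.e. exp(−2nε²) ≤ 0.128/320.
So 2nε² ≥ ln(320/0.128) = 7.824046.
Hence n ≥ 7.824046/(2·0.082²) = 581.800.
The smallest integer n is 582.

582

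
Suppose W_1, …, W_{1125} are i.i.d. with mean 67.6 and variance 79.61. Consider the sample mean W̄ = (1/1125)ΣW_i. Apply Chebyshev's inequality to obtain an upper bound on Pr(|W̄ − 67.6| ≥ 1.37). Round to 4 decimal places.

0.0377

Var(W̄) = Var(W_i)/n = 79.61/1125 = 0.070764.
Chebyshev: Pr(|W̄ − 67.6| ≥ 1.37) ≤ Var(W̄)/(1.37)² = 79.61/(1125·1.37²) = 0.0377.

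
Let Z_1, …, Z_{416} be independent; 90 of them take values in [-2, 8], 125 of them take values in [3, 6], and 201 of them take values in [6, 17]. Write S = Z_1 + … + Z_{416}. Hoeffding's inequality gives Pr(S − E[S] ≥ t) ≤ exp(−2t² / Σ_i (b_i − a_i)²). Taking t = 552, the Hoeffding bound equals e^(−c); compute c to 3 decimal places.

Σ(b_i − a_i)² = 90·10² + 125·3² + 201·11² = 34446.
c = 2t² / 34446 = 2·552² / 34446 = 17.6917.

17.692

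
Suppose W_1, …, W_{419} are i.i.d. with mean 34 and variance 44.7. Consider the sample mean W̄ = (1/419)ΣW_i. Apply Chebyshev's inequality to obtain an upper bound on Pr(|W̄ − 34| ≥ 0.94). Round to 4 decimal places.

Var(W̄) = Var(W_i)/n = 44.7/419 = 0.10668.
Chebyshev: Pr(|W̄ − 34| ≥ 0.94) ≤ Var(W̄)/(0.94)² = 44.7/(419·0.94²) = 0.1207.

0.1207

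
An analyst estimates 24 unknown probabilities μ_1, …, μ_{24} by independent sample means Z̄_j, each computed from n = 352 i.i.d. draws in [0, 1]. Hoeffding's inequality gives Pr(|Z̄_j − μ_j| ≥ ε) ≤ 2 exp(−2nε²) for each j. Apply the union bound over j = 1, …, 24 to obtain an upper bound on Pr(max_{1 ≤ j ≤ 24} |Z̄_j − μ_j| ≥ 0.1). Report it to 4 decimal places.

Per-experiment Hoeffding bound: 2·exp(−2·352·0.1²) = 2·exp(−7.04000) = 0.0017523.
Union bound over 24 events: 24·0.0017523 = 0.04205.

0.0421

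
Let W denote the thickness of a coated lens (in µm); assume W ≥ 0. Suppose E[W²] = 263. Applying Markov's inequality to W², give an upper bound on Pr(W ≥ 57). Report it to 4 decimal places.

0.0809

Since W ≥ 0, the event {W ≥ 57} is the same as {W² ≥ 3249}.
Markov's inequality applied to W² gives Pr(W² ≥ 3249) ≤ E[W²]/3249 = 263/3249 = 0.0809.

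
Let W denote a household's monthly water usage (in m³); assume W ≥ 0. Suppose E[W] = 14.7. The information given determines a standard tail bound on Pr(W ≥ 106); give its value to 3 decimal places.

Only the mean of a non-negative variable is known, so Markov's inequality is the applicable tail bound.
Markov's inequality: for a non-negative random variable, Pr(W ≥ a) ≤ E[W]/a.
Here E[W] = 14.7 and a = 106, so the bound is 14.7/106 = 0.1387.

0.139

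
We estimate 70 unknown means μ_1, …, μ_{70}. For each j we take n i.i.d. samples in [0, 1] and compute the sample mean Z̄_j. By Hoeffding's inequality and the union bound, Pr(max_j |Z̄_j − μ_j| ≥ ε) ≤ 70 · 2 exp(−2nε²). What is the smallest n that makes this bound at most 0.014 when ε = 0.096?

500

Need 2·70·exp(−2nε²) ≤ 0.014, i.e. exp(−2nε²) ≤ 0.014/140.
So 2nε² ≥ ln(140/0.014) = 9.210340.
Hence n ≥ 9.210340/(2·0.096²) = 499.693.
The smallest integer n is 500.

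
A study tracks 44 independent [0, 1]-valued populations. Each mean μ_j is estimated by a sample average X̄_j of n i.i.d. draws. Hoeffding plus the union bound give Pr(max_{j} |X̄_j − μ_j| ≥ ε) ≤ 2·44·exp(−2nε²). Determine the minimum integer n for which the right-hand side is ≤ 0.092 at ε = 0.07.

701

Need 2·44·exp(−2nε²) ≤ 0.092, i.e. exp(−2nε²) ≤ 0.092/88.
So 2nε² ≥ ln(88/0.092) = 6.863304.
Hence n ≥ 6.863304/(2·0.07²) = 700.337.
The smallest integer n is 701.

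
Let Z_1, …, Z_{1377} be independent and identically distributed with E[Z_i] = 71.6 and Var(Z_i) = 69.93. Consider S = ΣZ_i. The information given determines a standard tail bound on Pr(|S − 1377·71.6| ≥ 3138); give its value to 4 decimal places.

0.0098

With mean and variance of each term known, Chebyshev's inequality bounds the deviation of the sum (or sample mean).
Var(S) = n·Var(Z_i) = 1377·69.93 = 96293.61.
Chebyshev: Pr(|S − 1377·71.6| ≥ 3138) ≤ Var(S)/3138² = 96293.61/9847044 = 0.0098.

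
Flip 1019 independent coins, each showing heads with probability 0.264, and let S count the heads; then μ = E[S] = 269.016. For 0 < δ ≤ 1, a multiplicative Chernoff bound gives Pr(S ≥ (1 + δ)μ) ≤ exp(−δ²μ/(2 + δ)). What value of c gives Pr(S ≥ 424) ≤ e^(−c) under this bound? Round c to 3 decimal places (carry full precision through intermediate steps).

34.660

Write 424 = (1 + δ)μ, so δ = 424/269.016 − 1 = 0.5761144…
Then the exponent is δ²μ/(2 + δ) = (424 − μ)² / (μ·(2 + δ)) = 34.660153.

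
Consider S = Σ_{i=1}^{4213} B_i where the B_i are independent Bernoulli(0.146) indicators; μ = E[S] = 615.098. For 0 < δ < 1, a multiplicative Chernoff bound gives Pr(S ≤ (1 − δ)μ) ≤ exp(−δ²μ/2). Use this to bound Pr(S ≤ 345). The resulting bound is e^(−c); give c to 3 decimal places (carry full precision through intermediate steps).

Write 345 = (1 − δ)μ, so δ = 1 − 345/615.098 = 0.4391138…
Then the exponent is δ²μ/2 = (μ − 345)²/(2μ) = 59.301875.

59.302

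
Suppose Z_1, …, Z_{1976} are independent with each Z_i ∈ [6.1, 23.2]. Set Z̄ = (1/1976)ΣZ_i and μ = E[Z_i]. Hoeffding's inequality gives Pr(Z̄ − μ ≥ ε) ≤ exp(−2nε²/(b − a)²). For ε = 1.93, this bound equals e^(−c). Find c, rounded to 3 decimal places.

c = 2nε²/(b − a)² = 2·1976·1.93² / 17.1² = 50.3430.

50.343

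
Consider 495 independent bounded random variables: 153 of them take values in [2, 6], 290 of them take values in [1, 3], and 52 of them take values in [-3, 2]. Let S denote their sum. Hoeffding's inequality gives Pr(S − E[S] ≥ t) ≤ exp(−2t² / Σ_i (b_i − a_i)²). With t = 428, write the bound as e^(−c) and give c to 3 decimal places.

Σ(b_i − a_i)² = 153·4² + 290·2² + 52·5² = 4908.
c = 2t² / 4908 = 2·428² / 4908 = 74.6471.

74.647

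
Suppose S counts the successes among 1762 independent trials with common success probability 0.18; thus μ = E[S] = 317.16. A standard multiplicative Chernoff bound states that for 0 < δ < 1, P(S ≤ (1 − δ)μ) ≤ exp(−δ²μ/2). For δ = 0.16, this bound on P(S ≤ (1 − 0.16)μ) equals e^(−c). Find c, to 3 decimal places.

c = δ²μ/2 = 0.16²·317.16/2 = 4.0596.

4.060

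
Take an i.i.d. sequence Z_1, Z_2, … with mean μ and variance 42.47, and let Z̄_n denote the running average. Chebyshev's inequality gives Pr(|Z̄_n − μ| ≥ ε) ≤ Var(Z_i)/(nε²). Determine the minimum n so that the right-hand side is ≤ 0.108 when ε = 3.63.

Require 42.47/(n·3.63²) ≤ 0.108, i.e. n ≥ 42.47/(0.108·3.63²) = 29.843.
The smallest integer n is 30.

30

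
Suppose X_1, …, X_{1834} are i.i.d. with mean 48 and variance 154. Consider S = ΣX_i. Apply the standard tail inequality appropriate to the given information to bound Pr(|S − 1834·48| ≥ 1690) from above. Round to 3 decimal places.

With mean and variance of each term known, Chebyshev's inequality bounds the deviation of the sum (or sample mean).
Var(S) = n·Var(X_i) = 1834·154 = 282436.
Chebyshev: Pr(|S − 1834·48| ≥ 1690) ≤ Var(S)/1690² = 282436/2856100 = 0.0989.

0.099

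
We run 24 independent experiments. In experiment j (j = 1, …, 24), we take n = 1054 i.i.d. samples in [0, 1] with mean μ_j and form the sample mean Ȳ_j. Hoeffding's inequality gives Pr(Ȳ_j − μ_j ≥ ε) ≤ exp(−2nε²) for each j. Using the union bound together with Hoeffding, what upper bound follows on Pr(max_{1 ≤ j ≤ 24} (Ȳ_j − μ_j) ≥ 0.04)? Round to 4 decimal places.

Per-experiment Hoeffding bound: exp(−2·1054·0.04²) = exp(−3.37280) = 0.034293.
Union bound over 24 events: 24·0.034293 = 0.82304.

0.8230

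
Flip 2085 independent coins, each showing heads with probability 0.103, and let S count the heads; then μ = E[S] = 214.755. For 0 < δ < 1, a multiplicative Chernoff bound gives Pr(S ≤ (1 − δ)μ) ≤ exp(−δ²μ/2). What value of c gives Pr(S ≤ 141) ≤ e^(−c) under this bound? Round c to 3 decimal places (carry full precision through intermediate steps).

12.665

Write 141 = (1 − δ)μ, so δ = 1 − 141/214.755 = 0.3434379…
Then the exponent is δ²μ/2 = (μ − 141)²/(2μ) = 12.665130.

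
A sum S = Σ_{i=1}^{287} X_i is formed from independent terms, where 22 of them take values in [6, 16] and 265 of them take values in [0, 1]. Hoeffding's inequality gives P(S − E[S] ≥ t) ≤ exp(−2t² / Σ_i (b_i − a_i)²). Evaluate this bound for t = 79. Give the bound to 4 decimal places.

0.0063

Σ(b_i − a_i)² = 22·10² + 265·1² = 2465.
Exponent = 2·79² / 2465 = 5.06369.
Bound = exp(−5.06369) = 0.00632.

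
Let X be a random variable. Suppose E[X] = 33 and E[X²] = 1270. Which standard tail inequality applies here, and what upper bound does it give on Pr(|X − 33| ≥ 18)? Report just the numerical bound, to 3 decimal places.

The first two moments determine the variance, so Chebyshev's inequality is the sharpest standard bound available.
Var(X) = E[X²] − (E[X])² = 1270 − 1089 = 181.
Chebyshev's inequality: Pr(|X − μ| ≥ t) ≤ Var(X)/t² = 181/324 = 0.5586.

0.559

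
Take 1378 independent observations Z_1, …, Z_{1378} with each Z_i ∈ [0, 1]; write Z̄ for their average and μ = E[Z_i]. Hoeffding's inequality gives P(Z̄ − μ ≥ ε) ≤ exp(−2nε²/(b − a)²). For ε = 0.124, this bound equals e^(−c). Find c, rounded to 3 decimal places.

42.376

c = 2nε²/(b − a)² = 2·1378·0.124² / 1² = 42.3763.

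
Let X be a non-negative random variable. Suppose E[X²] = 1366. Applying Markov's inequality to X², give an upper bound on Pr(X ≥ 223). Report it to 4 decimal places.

Since X ≥ 0, the event {X ≥ 223} is the same as {X² ≥ 49729}.
Markov's inequality applied to X² gives Pr(X² ≥ 49729) ≤ E[X²]/49729 = 1366/49729 = 0.0275.

0.0275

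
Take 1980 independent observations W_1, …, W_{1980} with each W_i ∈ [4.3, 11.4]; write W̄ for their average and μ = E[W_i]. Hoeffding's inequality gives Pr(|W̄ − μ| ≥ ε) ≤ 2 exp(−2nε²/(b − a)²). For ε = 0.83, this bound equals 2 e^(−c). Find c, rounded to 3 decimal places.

54.117

c = 2nε²/(b − a)² = 2·1980·0.83² / 7.1² = 54.1171.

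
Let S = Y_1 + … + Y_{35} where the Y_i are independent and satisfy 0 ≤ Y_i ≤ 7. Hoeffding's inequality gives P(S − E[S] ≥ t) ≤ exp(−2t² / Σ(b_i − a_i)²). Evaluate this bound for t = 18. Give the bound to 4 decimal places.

0.6853

Σ(b_i − a_i)² = 35·(7)² = 1715.
Exponent = 2·18²/1715 = 0.3778.
Bound = exp(−0.3778) = 0.68534.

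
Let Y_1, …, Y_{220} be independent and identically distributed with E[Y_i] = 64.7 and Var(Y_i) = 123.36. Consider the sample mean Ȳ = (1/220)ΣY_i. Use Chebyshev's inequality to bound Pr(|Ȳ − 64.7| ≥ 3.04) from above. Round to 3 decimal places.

0.061

Var(Ȳ) = Var(Y_i)/n = 123.36/220 = 0.56073.
Chebyshev: Pr(|Ȳ − 64.7| ≥ 3.04) ≤ Var(Ȳ)/(3.04)² = 123.36/(220·3.04²) = 0.0607.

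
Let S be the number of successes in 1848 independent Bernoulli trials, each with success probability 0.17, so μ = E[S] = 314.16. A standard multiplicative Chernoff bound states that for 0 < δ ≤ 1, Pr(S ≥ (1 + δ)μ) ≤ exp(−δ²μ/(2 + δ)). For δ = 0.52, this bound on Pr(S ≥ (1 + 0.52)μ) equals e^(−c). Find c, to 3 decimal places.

33.710

c = δ²μ/(2 + δ) = 0.52²·314.16/(2 + 0.52) = 33.7099.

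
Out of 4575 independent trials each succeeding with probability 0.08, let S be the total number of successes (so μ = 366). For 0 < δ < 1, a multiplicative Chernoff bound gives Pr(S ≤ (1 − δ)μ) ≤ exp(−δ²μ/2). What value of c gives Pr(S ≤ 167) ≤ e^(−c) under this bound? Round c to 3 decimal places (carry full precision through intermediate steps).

54.100

Write 167 = (1 − δ)μ, so δ = 1 − 167/366 = 0.5437158…
Then the exponent is δ²μ/2 = (μ − 167)²/(2μ) = 54.099727.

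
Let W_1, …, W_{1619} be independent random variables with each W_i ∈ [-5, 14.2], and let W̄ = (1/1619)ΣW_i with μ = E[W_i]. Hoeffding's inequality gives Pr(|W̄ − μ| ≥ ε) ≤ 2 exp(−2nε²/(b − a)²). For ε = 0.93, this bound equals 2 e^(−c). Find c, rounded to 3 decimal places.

c = 2nε²/(b − a)² = 2·1619·0.93² / 19.2² = 7.5970.

7.597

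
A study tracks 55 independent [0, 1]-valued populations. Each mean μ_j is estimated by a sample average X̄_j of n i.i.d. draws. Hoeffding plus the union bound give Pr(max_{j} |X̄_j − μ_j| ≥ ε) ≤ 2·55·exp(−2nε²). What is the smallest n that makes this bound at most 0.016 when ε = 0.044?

2282

Need 2·55·exp(−2nε²) ≤ 0.016, i.e. exp(−2nε²) ≤ 0.016/110.
So 2nε² ≥ ln(110/0.016) = 8.835647.
Hence n ≥ 8.835647/(2·0.044²) = 2281.934.
The smallest integer n is 2282.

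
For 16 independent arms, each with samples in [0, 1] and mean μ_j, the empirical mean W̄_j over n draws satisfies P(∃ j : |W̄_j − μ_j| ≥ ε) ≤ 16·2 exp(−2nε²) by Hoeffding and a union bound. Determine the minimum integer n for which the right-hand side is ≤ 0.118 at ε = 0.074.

512

Need 2·16·exp(−2nε²) ≤ 0.118, i.e. exp(−2nε²) ≤ 0.118/32.
So 2nε² ≥ ln(32/0.118) = 5.602807.
Hence n ≥ 5.602807/(2·0.074²) = 511.578.
The smallest integer n is 512.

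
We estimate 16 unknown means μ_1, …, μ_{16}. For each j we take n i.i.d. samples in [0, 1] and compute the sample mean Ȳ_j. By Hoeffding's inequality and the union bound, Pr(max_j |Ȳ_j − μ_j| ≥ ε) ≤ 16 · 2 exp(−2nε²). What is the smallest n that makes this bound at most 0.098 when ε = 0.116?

216

Need 2·16·exp(−2nε²) ≤ 0.098, i.e. exp(−2nε²) ≤ 0.098/32.
So 2nε² ≥ ln(32/0.098) = 5.788524.
Hence n ≥ 5.788524/(2·0.116²) = 215.091.
The smallest integer n is 216.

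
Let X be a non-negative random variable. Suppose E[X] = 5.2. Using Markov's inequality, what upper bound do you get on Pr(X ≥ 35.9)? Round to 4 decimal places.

0.1448

Markov's inequality: for a non-negative random variable, Pr(X ≥ a) ≤ E[X]/a.
Here E[X] = 5.2 and a = 35.9, so the bound is 5.2/35.9 = 0.1448.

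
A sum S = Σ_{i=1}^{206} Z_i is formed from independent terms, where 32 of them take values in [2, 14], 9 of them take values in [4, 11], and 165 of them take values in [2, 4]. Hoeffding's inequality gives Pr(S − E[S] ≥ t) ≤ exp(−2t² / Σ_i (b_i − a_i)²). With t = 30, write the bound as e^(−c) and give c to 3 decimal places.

0.315

Σ(b_i − a_i)² = 32·12² + 9·7² + 165·2² = 5709.
c = 2t² / 5709 = 2·30² / 5709 = 0.3153.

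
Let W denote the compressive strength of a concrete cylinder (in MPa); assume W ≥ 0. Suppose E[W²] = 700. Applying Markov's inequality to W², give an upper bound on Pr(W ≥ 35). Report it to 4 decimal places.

Since W ≥ 0, the event {W ≥ 35} is the same as {W² ≥ 1225}.
Markov's inequality applied to W² gives Pr(W² ≥ 1225) ≤ E[W²]/1225 = 700/1225 = 0.5714.

0.5714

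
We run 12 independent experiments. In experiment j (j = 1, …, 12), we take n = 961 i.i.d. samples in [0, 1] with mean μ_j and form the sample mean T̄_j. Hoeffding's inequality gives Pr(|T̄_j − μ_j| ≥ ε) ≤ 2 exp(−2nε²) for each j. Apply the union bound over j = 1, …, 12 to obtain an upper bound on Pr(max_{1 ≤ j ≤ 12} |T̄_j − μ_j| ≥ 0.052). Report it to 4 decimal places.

Per-experiment Hoeffding bound: 2·exp(−2·961·0.052²) = 2·exp(−5.19709) = 0.011065.
Union bound over 12 events: 12·0.011065 = 0.13278.

0.1328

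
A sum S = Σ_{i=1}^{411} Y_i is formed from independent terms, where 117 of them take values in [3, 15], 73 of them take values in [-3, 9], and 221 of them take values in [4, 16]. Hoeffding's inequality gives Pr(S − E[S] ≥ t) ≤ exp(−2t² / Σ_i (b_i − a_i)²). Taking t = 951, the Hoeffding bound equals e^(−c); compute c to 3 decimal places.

Σ(b_i − a_i)² = 117·12² + 73·12² + 221·12² = 59184.
c = 2t² / 59184 = 2·951² / 59184 = 30.5623.

30.562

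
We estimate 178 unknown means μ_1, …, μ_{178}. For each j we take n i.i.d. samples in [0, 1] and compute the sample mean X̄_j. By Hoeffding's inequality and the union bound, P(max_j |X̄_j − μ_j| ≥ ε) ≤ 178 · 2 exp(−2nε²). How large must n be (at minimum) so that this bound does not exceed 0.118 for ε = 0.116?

Need 2·178·exp(−2nε²) ≤ 0.118, i.e. exp(−2nε²) ≤ 0.118/356.
So 2nε² ≥ ln(356/0.118) = 8.012001.
Hence n ≥ 8.012001/(2·0.116²) = 297.711.
The smallest integer n is 298.

298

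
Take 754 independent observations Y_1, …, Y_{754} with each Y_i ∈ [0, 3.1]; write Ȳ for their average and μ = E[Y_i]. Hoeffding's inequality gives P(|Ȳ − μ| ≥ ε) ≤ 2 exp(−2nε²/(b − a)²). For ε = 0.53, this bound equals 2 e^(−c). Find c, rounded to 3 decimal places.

c = 2nε²/(b − a)² = 2·754·0.53² / 3.1² = 44.0788.

44.079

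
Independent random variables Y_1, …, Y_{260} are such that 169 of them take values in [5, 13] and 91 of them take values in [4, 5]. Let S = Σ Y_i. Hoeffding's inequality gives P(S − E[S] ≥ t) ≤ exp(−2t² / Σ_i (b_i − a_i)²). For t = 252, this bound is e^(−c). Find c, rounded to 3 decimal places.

Σ(b_i − a_i)² = 169·8² + 91·1² = 10907.
c = 2t² / 10907 = 2·252² / 10907 = 11.6446.

11.645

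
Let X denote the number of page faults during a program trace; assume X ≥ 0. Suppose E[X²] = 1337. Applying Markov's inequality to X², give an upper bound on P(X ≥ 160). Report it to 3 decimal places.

0.052

Since X ≥ 0, the event {X ≥ 160} is the same as {X² ≥ 25600}.
Markov's inequality applied to X² gives P(X² ≥ 25600) ≤ E[X²]/25600 = 1337/25600 = 0.0522.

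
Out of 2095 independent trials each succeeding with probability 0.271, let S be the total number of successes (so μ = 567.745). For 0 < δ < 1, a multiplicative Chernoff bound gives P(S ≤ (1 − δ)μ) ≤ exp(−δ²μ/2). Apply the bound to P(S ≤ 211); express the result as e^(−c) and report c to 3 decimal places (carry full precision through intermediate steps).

Write 211 = (1 − δ)μ, so δ = 1 − 211/567.745 = 0.6283543…
Then the exponent is δ²μ/2 = (μ − 211)²/(2μ) = 112.081124.

112.081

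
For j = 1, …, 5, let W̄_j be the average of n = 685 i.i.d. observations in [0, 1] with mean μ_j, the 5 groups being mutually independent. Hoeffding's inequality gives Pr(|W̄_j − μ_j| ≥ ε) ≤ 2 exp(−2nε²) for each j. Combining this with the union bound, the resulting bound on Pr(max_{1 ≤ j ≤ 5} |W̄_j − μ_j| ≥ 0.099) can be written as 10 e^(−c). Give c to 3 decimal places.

Union bound over the 5 events: Pr(max_{1 ≤ j ≤ 5} |W̄_j − μ_j| ≥ 0.099) ≤ 5·2·exp(−2nε²) = 10 exp(−2·685·0.099²).
So c = 2·685·0.099² = 13.4274.

13.427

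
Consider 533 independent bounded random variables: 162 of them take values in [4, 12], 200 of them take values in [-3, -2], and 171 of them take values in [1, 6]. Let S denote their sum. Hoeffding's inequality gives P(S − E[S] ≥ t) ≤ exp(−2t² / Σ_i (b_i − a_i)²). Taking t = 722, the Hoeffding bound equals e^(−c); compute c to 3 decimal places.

70.240

Σ(b_i − a_i)² = 162·8² + 200·1² + 171·5² = 14843.
c = 2t² / 14843 = 2·722² / 14843 = 70.2397.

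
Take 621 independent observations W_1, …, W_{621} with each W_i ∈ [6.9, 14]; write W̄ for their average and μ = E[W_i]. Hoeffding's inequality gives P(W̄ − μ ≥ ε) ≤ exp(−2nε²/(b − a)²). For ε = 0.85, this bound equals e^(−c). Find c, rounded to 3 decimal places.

c = 2nε²/(b − a)² = 2·621·0.85² / 7.1² = 17.8009.

17.801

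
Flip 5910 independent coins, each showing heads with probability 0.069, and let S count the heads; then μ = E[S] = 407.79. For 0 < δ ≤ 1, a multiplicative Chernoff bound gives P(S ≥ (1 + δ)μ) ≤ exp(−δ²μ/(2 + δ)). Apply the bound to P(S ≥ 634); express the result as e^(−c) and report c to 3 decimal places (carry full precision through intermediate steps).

49.118

Write 634 = (1 + δ)μ, so δ = 634/407.79 − 1 = 0.5547218…
Then the exponent is δ²μ/(2 + δ) = (634 − μ)² / (μ·(2 + δ)) = 49.118310.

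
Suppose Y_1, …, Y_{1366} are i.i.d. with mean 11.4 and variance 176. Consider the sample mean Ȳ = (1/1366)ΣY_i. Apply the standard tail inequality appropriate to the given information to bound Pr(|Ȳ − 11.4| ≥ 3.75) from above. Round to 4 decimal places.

With mean and variance of each term known, Chebyshev's inequality bounds the deviation of the sum (or sample mean).
Var(Ȳ) = Var(Y_i)/n = 176/1366 = 0.12884.
Chebyshev: Pr(|Ȳ − 11.4| ≥ 3.75) ≤ Var(Ȳ)/(3.75)² = 176/(1366·3.75²) = 0.0092.

0.0092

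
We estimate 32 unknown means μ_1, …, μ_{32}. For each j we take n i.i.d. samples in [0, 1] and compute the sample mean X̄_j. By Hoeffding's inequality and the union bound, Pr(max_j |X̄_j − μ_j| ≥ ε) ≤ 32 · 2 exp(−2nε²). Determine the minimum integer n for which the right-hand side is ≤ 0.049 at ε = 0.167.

129

Need 2·32·exp(−2nε²) ≤ 0.049, i.e. exp(−2nε²) ≤ 0.049/64.
So 2nε² ≥ ln(64/0.049) = 7.174818.
Hence n ≥ 7.174818/(2·0.167²) = 128.632.
The smallest integer n is 129.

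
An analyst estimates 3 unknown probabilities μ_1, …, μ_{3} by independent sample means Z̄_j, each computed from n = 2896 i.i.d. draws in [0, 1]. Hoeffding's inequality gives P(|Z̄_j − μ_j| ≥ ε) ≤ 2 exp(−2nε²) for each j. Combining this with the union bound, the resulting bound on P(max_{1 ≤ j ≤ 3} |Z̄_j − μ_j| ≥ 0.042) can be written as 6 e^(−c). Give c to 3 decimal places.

Union bound over the 3 events: P(max_{1 ≤ j ≤ 3} |Z̄_j − μ_j| ≥ 0.042) ≤ 3·2·exp(−2nε²) = 6 exp(−2·2896·0.042²).
So c = 2·2896·0.042² = 10.2171.

10.217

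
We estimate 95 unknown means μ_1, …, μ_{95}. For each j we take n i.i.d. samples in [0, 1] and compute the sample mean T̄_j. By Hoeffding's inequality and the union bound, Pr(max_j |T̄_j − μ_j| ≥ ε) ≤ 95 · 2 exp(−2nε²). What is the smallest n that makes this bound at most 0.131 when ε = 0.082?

Need 2·95·exp(−2nε²) ≤ 0.131, i.e. exp(−2nε²) ≤ 0.131/190.
So 2nε² ≥ ln(190/0.131) = 7.279582.
Hence n ≥ 7.279582/(2·0.082²) = 541.313.
The smallest integer n is 542.

542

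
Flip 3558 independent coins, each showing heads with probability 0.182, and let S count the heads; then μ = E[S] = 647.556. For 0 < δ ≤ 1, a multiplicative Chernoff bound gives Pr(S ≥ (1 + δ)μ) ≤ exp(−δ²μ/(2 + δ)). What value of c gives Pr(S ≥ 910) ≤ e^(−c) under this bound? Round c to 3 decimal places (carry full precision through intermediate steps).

44.221

Write 910 = (1 + δ)μ, so δ = 910/647.556 − 1 = 0.4052839…
Then the exponent is δ²μ/(2 + δ) = (910 − μ)² / (μ·(2 + δ)) = 44.221109.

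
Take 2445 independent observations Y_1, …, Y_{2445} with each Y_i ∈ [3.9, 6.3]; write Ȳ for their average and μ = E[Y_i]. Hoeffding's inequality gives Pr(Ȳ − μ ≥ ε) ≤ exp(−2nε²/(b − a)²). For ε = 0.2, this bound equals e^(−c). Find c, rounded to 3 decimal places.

33.958

c = 2nε²/(b − a)² = 2·2445·0.2² / 2.4² = 33.9583.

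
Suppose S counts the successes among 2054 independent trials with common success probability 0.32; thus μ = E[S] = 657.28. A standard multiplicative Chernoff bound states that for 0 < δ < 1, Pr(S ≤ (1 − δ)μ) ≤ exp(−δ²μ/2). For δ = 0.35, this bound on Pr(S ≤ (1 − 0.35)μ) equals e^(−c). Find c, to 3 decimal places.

40.258

c = δ²μ/2 = 0.35²·657.28/2 = 40.2584.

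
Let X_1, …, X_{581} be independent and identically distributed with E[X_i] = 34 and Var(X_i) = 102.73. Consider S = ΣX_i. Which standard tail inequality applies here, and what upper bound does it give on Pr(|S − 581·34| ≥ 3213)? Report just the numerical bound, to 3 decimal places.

With mean and variance of each term known, Chebyshev's inequality bounds the deviation of the sum (or sample mean).
Var(S) = n·Var(X_i) = 581·102.73 = 59686.13.
Chebyshev: Pr(|S − 581·34| ≥ 3213) ≤ Var(S)/3213² = 59686.13/10323369 = 0.0058.

0.006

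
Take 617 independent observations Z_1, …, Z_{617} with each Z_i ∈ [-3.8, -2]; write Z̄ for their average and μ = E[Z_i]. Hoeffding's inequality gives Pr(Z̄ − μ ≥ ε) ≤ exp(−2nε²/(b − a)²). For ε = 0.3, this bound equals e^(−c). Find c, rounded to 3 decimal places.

34.278

c = 2nε²/(b − a)² = 2·617·0.3² / 1.8² = 34.2778.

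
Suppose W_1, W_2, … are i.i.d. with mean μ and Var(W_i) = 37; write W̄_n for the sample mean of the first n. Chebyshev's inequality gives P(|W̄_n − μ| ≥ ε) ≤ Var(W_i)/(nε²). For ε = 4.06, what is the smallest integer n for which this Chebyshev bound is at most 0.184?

Require 37/(n·4.06²) ≤ 0.184, i.e. n ≥ 37/(0.184·4.06²) = 12.199.
The smallest integer n is 13.

13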